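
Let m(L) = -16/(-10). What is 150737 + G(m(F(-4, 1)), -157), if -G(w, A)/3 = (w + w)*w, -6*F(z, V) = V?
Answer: 3768041/25 ≈ 1.5072e+5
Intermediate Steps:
F(z, V) = -V/6
m(L) = 8/5 (m(L) = -16*(-⅒) = 8/5)
G(w, A) = -6*w² (G(w, A) = -3*(w + w)*w = -3*2*w*w = -6*w²)
150737 + G(m(F(-4, 1)), -157) = 150737 - 6*(8/5)² = 150737 - 6*64/25 = 150737 - 384/25 = 3768041/25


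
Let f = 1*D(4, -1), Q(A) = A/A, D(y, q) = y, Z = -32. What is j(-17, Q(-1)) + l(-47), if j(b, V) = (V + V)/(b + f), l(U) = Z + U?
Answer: -1029/13 ≈ -79.154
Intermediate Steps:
Q(A) = 1
l(U) = -32 + U
f = 4 (f = 1*4 = 4)
j(b, V) = 2*V/(4 + b) (j(b, V) = (V + V)/(b + 4) = (2*V)/(4 + b) = 2*V/(4 + b))
j(-17, Q(-1)) + l(-47) = 2*1/(4 - 17) + (-32 - 47) = 2*1/(-13) - 79 = 2*1*(-1/13) - 79 = -2/13 - 79 = -1029/13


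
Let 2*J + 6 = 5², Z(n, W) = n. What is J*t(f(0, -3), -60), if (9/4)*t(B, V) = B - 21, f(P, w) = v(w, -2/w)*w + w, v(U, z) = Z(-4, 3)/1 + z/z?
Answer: -190/3 ≈ -63.333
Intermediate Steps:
v(U, z) = -3 (v(U, z) = -4/1 + z/z = -4*1 + 1 = -4 + 1 = -3)
f(P, w) = -2*w (f(P, w) = -3*w + w = -2*w)
t(B, V) = -28/3 + 4*B/9 (t(B, V) = 4*(B - 21)/9 = 4*(-21 + B)/9 = -28/3 + 4*B/9)
J = 19/2 (J = -3 + (½)*5² = -3 + (½)*25 = -3 + 25/2 = 19/2 ≈ 9.5000)
J*t(f(0, -3), -60) = 19*(-28/3 + 4*(-2*(-3))/9)/2 = 19*(-28/3 + (4/9)*6)/2 = 19*(-28/3 + 8/3)/2 = (19/2)*(-20/3) = -190/3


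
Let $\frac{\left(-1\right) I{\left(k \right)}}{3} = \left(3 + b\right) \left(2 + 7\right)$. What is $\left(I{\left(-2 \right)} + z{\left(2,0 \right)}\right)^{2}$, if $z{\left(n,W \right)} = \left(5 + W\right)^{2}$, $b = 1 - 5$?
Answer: $2704$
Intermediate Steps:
$b = -4$ ($b = 1 - 5 = -4$)
$I{\left(k \right)} = 27$ ($I{\left(k \right)} = - 3 \left(3 - 4\right) \left(2 + 7\right) = - 3 \left(\left(-1\right) 9\right) = \left(-3\right) \left(-9\right) = 27$)
$\left(I{\left(-2 \right)} + z{\left(2,0 \right)}\right)^{2} = \left(27 + \left(5 + 0\right)^{2}\right)^{2} = \left(27 + 5^{2}\right)^{2} = \left(27 + 25\right)^{2} = 52^{2} = 2704$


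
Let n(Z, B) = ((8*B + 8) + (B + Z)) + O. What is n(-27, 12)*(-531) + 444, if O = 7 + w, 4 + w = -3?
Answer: -46815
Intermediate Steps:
w = -7 (w = -4 - 3 = -7)
O = 0 (O = 7 - 7 = 0)
n(Z, B) = 8 + Z + 9*B (n(Z, B) = ((8*B + 8) + (B + Z)) + 0 = ((8 + 8*B) + (B + Z)) + 0 = (8 + Z + 9*B) + 0 = 8 + Z + 9*B)
n(-27, 12)*(-531) + 444 = (8 - 27 + 9*12)*(-531) + 444 = (8 - 27 + 108)*(-531) + 444 = 89*(-531) + 444 = -47259 + 444 = -46815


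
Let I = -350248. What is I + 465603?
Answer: 115355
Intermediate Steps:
I + 465603 = -350248 + 465603 = 115355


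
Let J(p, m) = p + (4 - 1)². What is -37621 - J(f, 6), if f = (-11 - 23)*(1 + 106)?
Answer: -33992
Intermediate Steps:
f = -3638 (f = -34*107 = -3638)
J(p, m) = 9 + p (J(p, m) = p + 3² = p + 9 = 9 + p)
-37621 - J(f, 6) = -37621 - (9 - 3638) = -37621 - 1*(-3629) = -37621 + 3629 = -33992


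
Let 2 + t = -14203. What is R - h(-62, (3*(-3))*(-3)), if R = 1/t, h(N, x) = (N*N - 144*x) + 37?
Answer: 99434/14205 ≈ 6.9999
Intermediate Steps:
h(N, x) = 37 + N² - 144*x (h(N, x) = (N² - 144*x) + 37 = 37 + N² - 144*x)
t = -14205 (t = -2 - 14203 = -14205)
R = -1/14205 (R = 1/(-14205) = -1/14205 ≈ -7.0398e-5)
R - h(-62, (3*(-3))*(-3)) = -1/14205 - (37 + (-62)² - 144*3*(-3)*(-3)) = -1/14205 - (37 + 3844 - (-1296)*(-3)) = -1/14205 - (37 + 3844 - 144*27) = -1/14205 - (37 + 3844 - 3888) = -1/14205 - 1*(-7) = -1/14205 + 7 = 99434/14205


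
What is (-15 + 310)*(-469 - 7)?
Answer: -140420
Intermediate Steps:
(-15 + 310)*(-469 - 7) = 295*(-476) = -140420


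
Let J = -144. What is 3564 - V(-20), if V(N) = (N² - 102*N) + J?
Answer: 1268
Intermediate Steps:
V(N) = -144 + N² - 102*N (V(N) = (N² - 102*N) - 144 = -144 + N² - 102*N)
3564 - V(-20) = 3564 - (-144 + (-20)² - 102*(-20)) = 3564 - (-144 + 400 + 2040) = 3564 - 1*2296 = 3564 - 2296 = 1268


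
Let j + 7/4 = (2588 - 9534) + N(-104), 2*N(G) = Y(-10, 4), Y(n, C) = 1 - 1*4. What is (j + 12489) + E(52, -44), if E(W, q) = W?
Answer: 22367/4 ≈ 5591.8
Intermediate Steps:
Y(n, C) = -3 (Y(n, C) = 1 - 4 = -3)
N(G) = -3/2 (N(G) = (1/2)*(-3) = -3/2)
j = -27797/4 (j = -7/4 + ((2588 - 9534) - 3/2) = -7/4 + (-6946 - 3/2) = -7/4 - 13895/2 = -27797/4 ≈ -6949.3)
(j + 12489) + E(52, -44) = (-27797/4 + 12489) + 52 = 22159/4 + 52 = 22367/4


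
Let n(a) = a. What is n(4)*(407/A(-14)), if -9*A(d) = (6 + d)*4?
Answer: 3663/8 ≈ 457.88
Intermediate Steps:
A(d) = -8/3 - 4*d/9 (A(d) = -(6 + d)*4/9 = -(24 + 4*d)/9 = -8/3 - 4*d/9)
n(4)*(407/A(-14)) = 4*(407/(-8/3 - 4/9*(-14))) = 4*(407/(-8/3 + 56/9)) = 4*(407/(32/9)) = 4*(407*(9/32)) = 4*(3663/32) = 3663/8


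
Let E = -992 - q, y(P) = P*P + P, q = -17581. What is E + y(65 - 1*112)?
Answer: 18751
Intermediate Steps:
y(P) = P + P**2 (y(P) = P**2 + P = P + P**2)
E = 16589 (E = -992 - 1*(-17581) = -992 + 17581 = 16589)
E + y(65 - 1*112) = 16589 + (65 - 1*112)*(1 + (65 - 1*112)) = 16589 + (65 - 112)*(1 + (65 - 112)) = 16589 - 47*(1 - 47) = 16589 - 47*(-46) = 16589 + 2162 = 18751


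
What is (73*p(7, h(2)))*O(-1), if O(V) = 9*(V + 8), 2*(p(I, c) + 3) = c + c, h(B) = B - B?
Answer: -13797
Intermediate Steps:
h(B) = 0
p(I, c) = -3 + c (p(I, c) = -3 + (c + c)/2 = -3 + (2*c)/2 = -3 + c)
O(V) = 72 + 9*V (O(V) = 9*(8 + V) = 72 + 9*V)
(73*p(7, h(2)))*O(-1) = (73*(-3 + 0))*(72 + 9*(-1)) = (73*(-3))*(72 - 9) = -219*63 = -13797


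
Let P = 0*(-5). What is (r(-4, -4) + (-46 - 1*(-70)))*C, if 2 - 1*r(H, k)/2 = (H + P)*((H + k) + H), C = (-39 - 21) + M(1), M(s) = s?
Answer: 4012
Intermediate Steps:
P = 0
C = -59 (C = (-39 - 21) + 1 = -60 + 1 = -59)
r(H, k) = 4 - 2*H*(k + 2*H) (r(H, k) = 4 - 2*(H + 0)*((H + k) + H) = 4 - 2*H*(k + 2*H))
(r(-4, -4) + (-46 - 1*(-70)))*C = ((4 - 4*(-4)² - 2*(-4)*(-4)) + (-46 - 1*(-70)))*(-59) = ((4 - 4*16 - 32) + (-46 + 70))*(-59) = ((4 - 64 - 32) + 24)*(-59) = (-92 + 24)*(-59) = -68*(-59) = 4012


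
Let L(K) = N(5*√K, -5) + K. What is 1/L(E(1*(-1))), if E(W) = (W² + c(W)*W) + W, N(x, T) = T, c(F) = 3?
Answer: -⅛ ≈ -0.12500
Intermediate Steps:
E(W) = W² + 4*W (E(W) = (W² + 3*W) + W = W² + 4*W)
L(K) = -5 + K
1/L(E(1*(-1))) = 1/(-5 + (1*(-1))*(4 + 1*(-1))) = 1/(-5 - (4 - 1)) = 1/(-5 - 1*3) = 1/(-5 - 3) = 1/(-8) = -⅛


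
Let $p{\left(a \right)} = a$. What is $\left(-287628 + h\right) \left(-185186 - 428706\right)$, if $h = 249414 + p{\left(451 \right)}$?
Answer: $23182403596$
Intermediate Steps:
$h = 249865$ ($h = 249414 + 451 = 249865$)
$\left(-287628 + h\right) \left(-185186 - 428706\right) = \left(-287628 + 249865\right) \left(-185186 - 428706\right) = - 37763 \left(-185186 - 428706\right) = \left(-37763\right) \left(-613892\right) = 23182403596$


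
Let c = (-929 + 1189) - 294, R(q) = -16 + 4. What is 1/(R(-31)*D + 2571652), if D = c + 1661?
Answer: 1/2552128 ≈ 3.9183e-7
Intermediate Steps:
R(q) = -12
c = -34 (c = 260 - 294 = -34)
D = 1627 (D = -34 + 1661 = 1627)
1/(R(-31)*D + 2571652) = 1/(-12*1627 + 2571652) = 1/(-19524 + 2571652) = 1/2552128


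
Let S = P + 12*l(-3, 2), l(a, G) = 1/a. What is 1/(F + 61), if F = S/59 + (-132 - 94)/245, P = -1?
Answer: 14455/867196 ≈ 0.016669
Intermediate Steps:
S = -5 (S = -1 + 12/(-3) = -1 + 12*(-⅓) = -1 - 4 = -5)
F = -14559/14455 (F = -5/59 + (-132 - 94)/245 = -5*1/59 - 226*1/245 = -5/59 - 226/245 = -14559/14455 ≈ -1.0072)
1/(F + 61) = 1/(-14559/14455 + 61) = 1/(867196/14455) = 14455/867196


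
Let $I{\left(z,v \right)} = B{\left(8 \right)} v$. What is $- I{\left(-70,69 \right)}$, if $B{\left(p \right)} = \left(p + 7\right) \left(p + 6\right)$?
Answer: $-14490$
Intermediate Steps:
$B{\left(p \right)} = \left(6 + p\right) \left(7 + p\right)$ ($B{\left(p \right)} = \left(7 + p\right) \left(6 + p\right) = \left(6 + p\right) \left(7 + p\right)$)
$I{\left(z,v \right)} = 210 v$ ($I{\left(z,v \right)} = \left(42 + 8^{2} + 13 \cdot 8\right) v = \left(42 + 64 + 104\right) v = 210 v$)
$- I{\left(-70,69 \right)} = - 210 \cdot 69 = \left(-1\right) 14490 = -14490$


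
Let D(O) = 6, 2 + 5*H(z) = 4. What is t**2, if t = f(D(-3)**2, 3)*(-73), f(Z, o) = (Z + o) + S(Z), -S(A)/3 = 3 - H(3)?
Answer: 129686544/25 ≈ 5.1875e+6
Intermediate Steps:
H(z) = 2/5 (H(z) = -2/5 + (1/5)*4 = -2/5 + 4/5 = 2/5)
S(A) = -39/5 (S(A) = -3*(3 - 1*2/5) = -3*(3 - 2/5) = -3*13/5 = -39/5)
f(Z, o) = -39/5 + Z + o (f(Z, o) = (Z + o) - 39/5 = -39/5 + Z + o)
t = -11388/5 (t = (-39/5 + 6**2 + 3)*(-73) = (-39/5 + 36 + 3)*(-73) = (156/5)*(-73) = -11388/5 ≈ -2277.6)
t**2 = (-11388/5)**2 = 129686544/25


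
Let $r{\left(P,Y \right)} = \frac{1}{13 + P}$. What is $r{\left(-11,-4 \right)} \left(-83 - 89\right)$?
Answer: $-86$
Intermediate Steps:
$r{\left(-11,-4 \right)} \left(-83 - 89\right) = \frac{-83 - 89}{13 - 11} = \frac{1}{2} \left(-172\right) = -86$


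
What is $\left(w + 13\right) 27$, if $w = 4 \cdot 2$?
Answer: $567$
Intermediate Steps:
$w = 8$
$\left(w + 13\right) 27 = \left(8 + 13\right) 27 = 21 \cdot 27 = 567$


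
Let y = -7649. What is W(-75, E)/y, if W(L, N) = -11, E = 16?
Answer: 11/7649 ≈ 0.0014381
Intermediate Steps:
W(-75, E)/y = -11/(-7649) = -11*(-1/7649) = 11/7649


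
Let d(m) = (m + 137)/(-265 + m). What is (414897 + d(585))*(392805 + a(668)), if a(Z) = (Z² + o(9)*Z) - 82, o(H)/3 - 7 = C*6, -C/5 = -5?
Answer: 15315757104915/32 ≈ 4.7862e+11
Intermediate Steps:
C = 25 (C = -5*(-5) = 25)
o(H) = 471 (o(H) = 21 + 3*(25*6) = 21 + 3*150 = 21 + 450 = 471)
d(m) = (137 + m)/(-265 + m)
a(Z) = -82 + Z² + 471*Z (a(Z) = (Z² + 471*Z) - 82 = -82 + Z² + 471*Z)
(414897 + d(585))*(392805 + a(668)) = (414897 + (137 + 585)/(-265 + 585))*(392805 + (-82 + 668² + 471*668)) = (414897 + 722/320)*(392805 + (-82 + 446224 + 314628)) = (414897 + (1/320)*722)*(392805 + 760770) = (414897 + 361/160)*1153575 = (66383881/160)*1153575 = 15315757104915/32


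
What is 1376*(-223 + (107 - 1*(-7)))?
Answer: -149984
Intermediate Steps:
1376*(-223 + (107 - 1*(-7))) = 1376*(-223 + (107 + 7)) = 1376*(-223 + 114) = 1376*(-109) = -149984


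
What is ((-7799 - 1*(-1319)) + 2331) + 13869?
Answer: 9720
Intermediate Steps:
((-7799 - 1*(-1319)) + 2331) + 13869 = ((-7799 + 1319) + 2331) + 13869 = (-6480 + 2331) + 13869 = -4149 + 13869 = 9720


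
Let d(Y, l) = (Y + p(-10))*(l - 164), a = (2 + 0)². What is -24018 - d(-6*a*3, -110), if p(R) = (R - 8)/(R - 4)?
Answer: -303756/7 ≈ -43394.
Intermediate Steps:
a = 4 (a = 2² = 4)
p(R) = (-8 + R)/(-4 + R)
d(Y, l) = (-164 + l)*(9/7 + Y) (d(Y, l) = (Y + (-8 - 10)/(-4 - 10))*(l - 164) = (Y - 18/(-14))*(-164 + l) = (Y - 1/14*(-18))*(-164 + l) = (Y + 9/7)*(-164 + l) = (9/7 + Y)*(-164 + l) = (-164 + l)*(9/7 + Y))
-24018 - d(-6*a*3, -110) = -24018 - (-1476/7 - 164*(-6*4)*3 + (9/7)*(-110) + (-6*4*3)*(-110)) = -24018 - (-1476/7 - (-3936)*3 - 990/7 - 24*3*(-110)) = -24018 - (-1476/7 - 164*(-72) - 990/7 - 72*(-110)) = -24018 - (-1476/7 + 11808 - 990/7 + 7920) = -24018 - 1*135630/7 = -24018 - 135630/7 = -303756/7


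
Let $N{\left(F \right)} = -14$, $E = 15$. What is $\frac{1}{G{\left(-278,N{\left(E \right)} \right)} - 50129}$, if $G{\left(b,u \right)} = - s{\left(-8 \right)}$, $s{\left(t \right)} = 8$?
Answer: $- \frac{1}{50137} \approx -1.9945 \cdot 10^{-5}$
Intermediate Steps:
$G{\left(b,u \right)} = -8$ ($G{\left(b,u \right)} = \left(-1\right) 8 = -8$)
$\frac{1}{G{\left(-278,N{\left(E \right)} \right)} - 50129} = \frac{1}{-8 - 50129} = \frac{1}{-50137} = - \frac{1}{50137}$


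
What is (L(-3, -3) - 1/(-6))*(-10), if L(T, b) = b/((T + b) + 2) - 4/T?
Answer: -45/2 ≈ -22.500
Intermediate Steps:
L(T, b) = -4/T + b/(2 + T + b) (L(T, b) = b/(2 + T + b) - 4/T = -4/T + b/(2 + T + b))
(L(-3, -3) - 1/(-6))*(-10) = ((-8 - 4*(-3) - 4*(-3) - 3*(-3))/((-3)*(2 - 3 - 3)) - 1/(-6))*(-10) = (-1/3*(-8 + 12 + 12 + 9)/(-4) - 1*(-1/6))*(-10) = (-1/3*(-1/4)*25 + 1/6)*(-10) = (25/12 + 1/6)*(-10) = (9/4)*(-10) = -45/2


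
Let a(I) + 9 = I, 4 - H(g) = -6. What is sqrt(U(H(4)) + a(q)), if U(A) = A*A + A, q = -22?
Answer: sqrt(79) ≈ 8.8882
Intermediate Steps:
H(g) = 10 (H(g) = 4 - 1*(-6) = 4 + 6 = 10)
U(A) = A + A**2 (U(A) = A**2 + A = A + A**2)
a(I) = -9 + I
sqrt(U(H(4)) + a(q)) = sqrt(10*(1 + 10) + (-9 - 22)) = sqrt(10*11 - 31) = sqrt(110 - 31) = sqrt(79)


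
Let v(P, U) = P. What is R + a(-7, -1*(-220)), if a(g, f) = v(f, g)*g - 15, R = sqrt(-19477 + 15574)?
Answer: -1555 + I*sqrt(3903) ≈ -1555.0 + 62.474*I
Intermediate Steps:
R = I*sqrt(3903) (R = sqrt(-3903) = I*sqrt(3903) ≈ 62.474*I)
a(g, f) = -15 + f*g (a(g, f) = f*g - 15 = -15 + f*g)
R + a(-7, -1*(-220)) = I*sqrt(3903) + (-15 - 1*(-220)*(-7)) = I*sqrt(3903) + (-15 + 220*(-7)) = I*sqrt(3903) + (-15 - 1540) = I*sqrt(3903) - 1555 = -1555 + I*sqrt(3903)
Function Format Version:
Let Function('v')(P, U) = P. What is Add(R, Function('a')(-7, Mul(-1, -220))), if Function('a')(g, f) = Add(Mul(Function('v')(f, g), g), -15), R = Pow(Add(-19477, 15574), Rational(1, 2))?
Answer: Add(-1555, Mul(I, Pow(3903, Rational(1, 2)))) ≈ Add(-1555.0, Mul(62.474, I))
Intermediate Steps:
R = Mul(I, Pow(3903, Rational(1, 2))) (R = Pow(-3903, Rational(1, 2)) = Mul(I, Pow(3903, Rational(1, 2))) ≈ Mul(62.474, I))
Function('a')(g, f) = Add(-15, Mul(f, g)) (Function('a')(g, f) = Add(Mul(f, g), -15) = Add(-15, Mul(f, g)))
Add(R, Function('a')(-7, Mul(-1, -220))) = Add(Mul(I, Pow(3903, Rational(1, 2))), Add(-15, Mul(Mul(-1, -220), -7))) = Add(Mul(I, Pow(3903, Rational(1, 2))), Add(-15, Mul(220, -7))) = Add(Mul(I, Pow(3903, Rational(1, 2))), Add(-15, -1540)) = Add(Mul(I, Pow(3903, Rational(1, 2))), -1555) = Add(-1555, Mul(I, Pow(3903, Rational(1, 2))))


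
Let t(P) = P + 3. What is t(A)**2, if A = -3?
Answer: 0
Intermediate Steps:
t(P) = 3 + P
t(A)**2 = (3 - 3)**2 = 0**2 = 0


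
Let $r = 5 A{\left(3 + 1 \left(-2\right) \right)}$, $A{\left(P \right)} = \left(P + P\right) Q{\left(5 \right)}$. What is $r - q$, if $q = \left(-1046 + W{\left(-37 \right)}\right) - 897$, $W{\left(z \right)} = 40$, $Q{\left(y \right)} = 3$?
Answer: $1933$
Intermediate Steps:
$A{\left(P \right)} = 6 P$ ($A{\left(P \right)} = \left(P + P\right) 3 = 2 P 3 = 6 P$)
$q = -1903$ ($q = \left(-1046 + 40\right) - 897 = -1006 - 897 = -1903$)
$r = 30$ ($r = 5 \cdot 6 \left(3 + 1 \left(-2\right)\right) = 5 \cdot 6 \left(3 - 2\right) = 5 \cdot 6 \cdot 1 = 5 \cdot 6 = 30$)
$r - q = 30 - -1903 = 30 + 1903 = 1933$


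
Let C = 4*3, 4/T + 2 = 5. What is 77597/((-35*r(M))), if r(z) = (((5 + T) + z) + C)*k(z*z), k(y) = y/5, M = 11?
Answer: -232791/74536 ≈ -3.1232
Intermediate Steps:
T = 4/3 (T = 4/(-2 + 5) = 4/3 ≈ 1.3333)
k(y) = y/5 (k(y) = y*(1/5) = y/5)
C = 12
r(z) = z**2*(55/3 + z)/5 (r(z) = (((5 + 4/3) + z) + 12)*((z*z)/5) = ((19/3 + z) + 12)*(z**2/5) = (55/3 + z)*(z**2/5) = z**2*(55/3 + z)/5)
77597/((-35*r(M))) = 77597/((-7*11**2*(55 + 3*11)/3)) = 77597/((-7*121*(55 + 33)/3)) = 77597/((-7*121*88/3)) = 77597/((-35*10648/15)) = 77597/(-74536/3) = 77597*(-3/74536) = -232791/74536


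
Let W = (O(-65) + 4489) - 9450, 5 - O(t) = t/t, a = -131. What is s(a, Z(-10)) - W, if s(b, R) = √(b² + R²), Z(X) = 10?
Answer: 4957 + √17261 ≈ 5088.4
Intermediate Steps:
O(t) = 4 (O(t) = 5 - t/t = 5 - 1*1 = 5 - 1 = 4)
W = -4957 (W = (4 + 4489) - 9450 = 4493 - 9450 = -4957)
s(b, R) = √(R² + b²)
s(a, Z(-10)) - W = √(10² + (-131)²) - 1*(-4957) = √(100 + 17161) + 4957 = √17261 + 4957 = 4957 + √17261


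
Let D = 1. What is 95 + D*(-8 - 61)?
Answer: 26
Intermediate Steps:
95 + D*(-8 - 61) = 95 + 1*(-8 - 61) = 95 + 1*(-69) = 95 - 69 = 26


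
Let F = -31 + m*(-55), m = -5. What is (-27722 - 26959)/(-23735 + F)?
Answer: 54681/23491 ≈ 2.3277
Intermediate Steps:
F = 244 (F = -31 - 5*(-55) = -31 + 275 = 244)
(-27722 - 26959)/(-23735 + F) = (-27722 - 26959)/(-23735 + 244) = -54681/(-23491) = -54681*(-1/23491) = 54681/23491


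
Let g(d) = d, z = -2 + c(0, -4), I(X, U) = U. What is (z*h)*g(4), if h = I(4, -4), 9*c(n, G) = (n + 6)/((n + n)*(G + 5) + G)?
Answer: 104/3 ≈ 34.667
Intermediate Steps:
c(n, G) = (6 + n)/(9*(G + 2*n*(5 + G))) (c(n, G) = ((n + 6)/((n + n)*(G + 5) + G))/9 = ((6 + n)/((2*n)*(5 + G) + G))/9 = ((6 + n)/(2*n*(5 + G) + G))/9 = ((6 + n)/(G + 2*n*(5 + G)))/9 = (6 + n)/(9*(G + 2*n*(5 + G))))
h = -4
z = -13/6 (z = -2 + (6 + 0)/(9*(-4 + 10*0 + 2*(-4)*0)) = -2 + (⅑)*6/(-4 + 0 + 0) = -2 + (⅑)*6/(-4) = -2 + (⅑)*(-¼)*6 = -2 - ⅙ = -13/6 ≈ -2.1667)
(z*h)*g(4) = -13/6*(-4)*4 = (26/3)*4 = 104/3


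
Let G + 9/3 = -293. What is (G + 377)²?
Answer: 6561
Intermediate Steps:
G = -296 (G = -3 - 293 = -296)
(G + 377)² = (-296 + 377)² = 81² = 6561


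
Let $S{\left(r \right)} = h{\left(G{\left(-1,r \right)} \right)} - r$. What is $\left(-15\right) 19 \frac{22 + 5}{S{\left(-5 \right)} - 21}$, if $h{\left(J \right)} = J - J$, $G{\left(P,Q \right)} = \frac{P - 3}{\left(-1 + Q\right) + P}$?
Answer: $\frac{7695}{16} \approx 480.94$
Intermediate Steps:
$G{\left(P,Q \right)} = \frac{-3 + P}{-1 + P + Q}$
$h{\left(J \right)} = 0$
$S{\left(r \right)} = - r$ ($S{\left(r \right)} = 0 - r = - r$)
$\left(-15\right) 19 \frac{22 + 5}{S{\left(-5 \right)} - 21} = \left(-15\right) 19 \frac{22 + 5}{\left(-1\right) \left(-5\right) - 21} = - 285 \frac{27}{5 - 21} = - 285 \frac{27}{-16} = - 285 \cdot 27 \left(- \frac{1}{16}\right) = \left(-285\right) \left(- \frac{27}{16}\right) = \frac{7695}{16}$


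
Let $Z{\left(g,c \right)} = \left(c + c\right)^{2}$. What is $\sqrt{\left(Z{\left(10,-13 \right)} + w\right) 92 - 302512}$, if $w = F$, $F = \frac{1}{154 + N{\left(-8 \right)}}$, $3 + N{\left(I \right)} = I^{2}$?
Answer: $\frac{26 i \sqrt{16433095}}{215} \approx 490.22 i$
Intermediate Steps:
$N{\left(I \right)} = -3 + I^{2}$
$Z{\left(g,c \right)} = 4 c^{2}$ ($Z{\left(g,c \right)} = \left(2 c\right)^{2} = 4 c^{2}$)
$F = \frac{1}{215}$ ($F = \frac{1}{154 - \left(3 - \left(-8\right)^{2}\right)} = \frac{1}{154 + \left(-3 + 64\right)} = \frac{1}{154 + 61} = \frac{1}{215} \approx 0.0046512$)
$w = \frac{1}{215} \approx 0.0046512$
$\sqrt{\left(Z{\left(10,-13 \right)} + w\right) 92 - 302512} = \sqrt{\left(4 \left(-13\right)^{2} + \frac{1}{215}\right) 92 - 302512} = \sqrt{\left(4 \cdot 169 + \frac{1}{215}\right) 92 - 302512} = \sqrt{\left(676 + \frac{1}{215}\right) 92 - 302512} = \sqrt{\frac{145341}{215} \cdot 92 - 302512} = \sqrt{\frac{13371372}{215} - 302512} = \sqrt{- \frac{51668708}{215}} = \frac{26 i \sqrt{16433095}}{215}$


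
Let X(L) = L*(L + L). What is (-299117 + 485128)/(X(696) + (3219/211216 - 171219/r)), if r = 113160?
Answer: 185245274557840/964842253278319 ≈ 0.19200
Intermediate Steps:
X(L) = 2*L**2 (X(L) = L*(2*L) = 2*L**2)
(-299117 + 485128)/(X(696) + (3219/211216 - 171219/r)) = (-299117 + 485128)/(2*696**2 + (3219/211216 - 171219/113160)) = 186011/(2*484416 + (3219*(1/211216) - 171219*1/113160)) = 186011/(968832 + (3219/211216 - 57073/37720)) = 186011/(968832 - 1491663761/995883440) = 186011/(964842253278319/995883440) = 186011*(995883440/964842253278319) = 185245274557840/964842253278319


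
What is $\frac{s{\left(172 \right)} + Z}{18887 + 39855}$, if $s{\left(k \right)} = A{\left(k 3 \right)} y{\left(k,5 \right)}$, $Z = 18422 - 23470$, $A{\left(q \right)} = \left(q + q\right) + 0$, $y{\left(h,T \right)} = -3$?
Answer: $- \frac{4072}{29371} \approx -0.13864$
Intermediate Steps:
$A{\left(q \right)} = 2 q$ ($A{\left(q \right)} = 2 q + 0 = 2 q$)
$Z = -5048$ ($Z = 18422 - 23470 = -5048$)
$s{\left(k \right)} = - 18 k$ ($s{\left(k \right)} = 2 k 3 \left(-3\right) = 2 \cdot 3 k \left(-3\right) = 6 k \left(-3\right) = - 18 k$)
$\frac{s{\left(172 \right)} + Z}{18887 + 39855} = \frac{\left(-18\right) 172 - 5048}{18887 + 39855} = \frac{-3096 - 5048}{58742} = \left(-8144\right) \frac{1}{58742} = - \frac{4072}{29371}$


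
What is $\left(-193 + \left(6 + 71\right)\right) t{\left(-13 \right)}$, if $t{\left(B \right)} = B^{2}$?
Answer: $-19604$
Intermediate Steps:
$\left(-193 + \left(6 + 71\right)\right) t{\left(-13 \right)} = \left(-193 + \left(6 + 71\right)\right) \left(-13\right)^{2} = \left(-193 + 77\right) 169 = \left(-116\right) 169 = -19604$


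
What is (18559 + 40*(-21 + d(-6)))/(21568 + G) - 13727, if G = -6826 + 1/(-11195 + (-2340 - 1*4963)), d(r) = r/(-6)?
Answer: -3742990282423/272697515 ≈ -13726.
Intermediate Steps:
d(r) = -r/6 (d(r) = r*(-⅙) = -r/6)
G = -126267349/18498 (G = -6826 + 1/(-11195 + (-2340 - 4963)) = -6826 + 1/(-11195 - 7303) = -6826 + 1/(-18498) = -6826 - 1/18498 = -126267349/18498 ≈ -6826.0)
(18559 + 40*(-21 + d(-6)))/(21568 + G) - 13727 = (18559 + 40*(-21 - ⅙*(-6)))/(21568 - 126267349/18498) - 13727 = (18559 + 40*(-21 + 1))/(272697515/18498) - 13727 = (18559 + 40*(-20))*(18498/272697515) - 13727 = (18559 - 800)*(18498/272697515) - 13727 = 17759*(18498/272697515) - 13727 = 328505982/272697515 - 13727 = -3742990282423/272697515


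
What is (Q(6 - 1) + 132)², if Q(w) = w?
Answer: 18769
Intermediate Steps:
(Q(6 - 1) + 132)² = ((6 - 1) + 132)² = (5 + 132)² = 137² = 18769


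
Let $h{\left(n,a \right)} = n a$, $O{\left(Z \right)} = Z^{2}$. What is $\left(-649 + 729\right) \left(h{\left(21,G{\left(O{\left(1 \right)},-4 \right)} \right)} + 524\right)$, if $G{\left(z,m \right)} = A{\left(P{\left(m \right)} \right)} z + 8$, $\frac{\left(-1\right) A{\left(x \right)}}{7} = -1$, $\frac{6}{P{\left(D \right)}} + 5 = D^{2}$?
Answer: $67120$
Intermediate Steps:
$P{\left(D \right)} = \frac{6}{-5 + D^{2}}$
$A{\left(x \right)} = 7$ ($A{\left(x \right)} = \left(-7\right) \left(-1\right) = 7$)
$G{\left(z,m \right)} = 8 + 7 z$ ($G{\left(z,m \right)} = 7 z + 8 = 8 + 7 z$)
$h{\left(n,a \right)} = a n$
$\left(-649 + 729\right) \left(h{\left(21,G{\left(O{\left(1 \right)},-4 \right)} \right)} + 524\right) = \left(-649 + 729\right) \left(\left(8 + 7 \cdot 1^{2}\right) 21 + 524\right) = 80 \left(\left(8 + 7 \cdot 1\right) 21 + 524\right) = 80 \left(\left(8 + 7\right) 21 + 524\right) = 80 \left(15 \cdot 21 + 524\right) = 80 \left(315 + 524\right) = 80 \cdot 839 = 67120$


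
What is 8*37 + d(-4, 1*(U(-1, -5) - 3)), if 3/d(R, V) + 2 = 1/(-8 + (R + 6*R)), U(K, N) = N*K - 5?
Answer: 21500/73 ≈ 294.52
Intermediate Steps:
U(K, N) = -5 + K*N (U(K, N) = K*N - 5 = -5 + K*N)
d(R, V) = 3/(-2 + 1/(-8 + 7*R)) (d(R, V) = 3/(-2 + 1/(-8 + (R + 6*R))) = 3/(-2 + 1/(-8 + 7*R)))
8*37 + d(-4, 1*(U(-1, -5) - 3)) = 8*37 + 3*(8 - 7*(-4))/(-17 + 14*(-4)) = 296 + 3*(8 + 28)/(-17 - 56) = 296 + 3*36/(-73) = 296 + 3*(-1/73)*36 = 296 - 108/73 = 21500/73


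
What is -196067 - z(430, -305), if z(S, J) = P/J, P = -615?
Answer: -11960210/61 ≈ -1.9607e+5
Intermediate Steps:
z(S, J) = -615/J
-196067 - z(430, -305) = -196067 - (-615)/(-305) = -196067 - (-615)*(-1)/305 = -196067 - 1*123/61 = -196067 - 123/61 = -11960210/61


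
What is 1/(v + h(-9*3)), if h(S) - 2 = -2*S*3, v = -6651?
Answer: -1/6487 ≈ -0.00015415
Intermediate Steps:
h(S) = 2 - 6*S (h(S) = 2 - 2*S*3 = 2 - 6*S)
1/(v + h(-9*3)) = 1/(-6651 + (2 - (-54)*3)) = 1/(-6651 + (2 - 6*(-27))) = 1/(-6651 + (2 + 162)) = 1/(-6651 + 164) = 1/(-6487) = -1/6487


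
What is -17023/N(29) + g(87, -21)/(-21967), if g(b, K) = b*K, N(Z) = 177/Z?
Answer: -10844059610/3888159 ≈ -2789.0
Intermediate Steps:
g(b, K) = K*b
-17023/N(29) + g(87, -21)/(-21967) = -17023/(177/29) - 21*87/(-21967) = -17023/(177*(1/29)) - 1827*(-1/21967) = -17023/177/29 + 1827/21967 = -17023*29/177 + 1827/21967 = -493667/177 + 1827/21967 = -10844059610/3888159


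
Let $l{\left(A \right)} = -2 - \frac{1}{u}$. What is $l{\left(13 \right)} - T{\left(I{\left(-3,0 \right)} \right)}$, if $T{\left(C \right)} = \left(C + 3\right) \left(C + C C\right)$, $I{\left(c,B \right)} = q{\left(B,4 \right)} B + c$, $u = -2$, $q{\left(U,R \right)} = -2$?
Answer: $- \frac{3}{2} \approx -1.5$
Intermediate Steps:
$I{\left(c,B \right)} = c - 2 B$ ($I{\left(c,B \right)} = - 2 B + c = c - 2 B$)
$T{\left(C \right)} = \left(3 + C\right) \left(C + C^{2}\right)$
$l{\left(A \right)} = - \frac{3}{2}$ ($l{\left(A \right)} = -2 - \frac{1}{-2} = -2 - - \frac{1}{2} = -2 + \frac{1}{2} = - \frac{3}{2}$)
$l{\left(13 \right)} - T{\left(I{\left(-3,0 \right)} \right)} = - \frac{3}{2} - \left(-3 - 0\right) \left(3 + \left(-3 - 0\right)^{2} + 4 \left(-3 - 0\right)\right) = - \frac{3}{2} - \left(-3 + 0\right) \left(3 + \left(-3 + 0\right)^{2} + 4 \left(-3 + 0\right)\right) = - \frac{3}{2} - - 3 \left(3 + \left(-3\right)^{2} + 4 \left(-3\right)\right) = - \frac{3}{2} - - 3 \left(3 + 9 - 12\right) = - \frac{3}{2} - \left(-3\right) 0 = - \frac{3}{2} - 0 = - \frac{3}{2} + 0 = - \frac{3}{2}$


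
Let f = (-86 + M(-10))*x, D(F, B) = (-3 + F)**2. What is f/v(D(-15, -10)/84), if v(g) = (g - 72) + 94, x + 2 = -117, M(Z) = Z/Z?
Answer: 70805/181 ≈ 391.19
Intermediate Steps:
M(Z) = 1
x = -119 (x = -2 - 117 = -119)
f = 10115 (f = (-86 + 1)*(-119) = -85*(-119) = 10115)
v(g) = 22 + g (v(g) = (-72 + g) + 94 = 22 + g)
f/v(D(-15, -10)/84) = 10115/(22 + (-3 - 15)**2/84) = 10115/(22 + (-18)**2*(1/84)) = 10115/(22 + 324*(1/84)) = 10115/(22 + 27/7) = 10115/(181/7) = 10115*(7/181) = 70805/181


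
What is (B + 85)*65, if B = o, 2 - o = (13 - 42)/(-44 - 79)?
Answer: 693680/123 ≈ 5639.7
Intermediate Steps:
o = 217/123 (o = 2 - (13 - 42)/(-44 - 79) = 2 - (-29)/(-123) = 2 - (-29)*(-1)/123 = 2 - 1*29/123 = 2 - 29/123 = 217/123 ≈ 1.7642)
B = 217/123 ≈ 1.7642
(B + 85)*65 = (217/123 + 85)*65 = (10672/123)*65 = 693680/123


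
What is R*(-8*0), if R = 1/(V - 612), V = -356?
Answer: 0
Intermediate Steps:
R = -1/968 (R = 1/(-356 - 612) = 1/(-968) = -1/968 ≈ -0.0010331)
R*(-8*0) = -(-1)*0/121 = -1/968*0 = 0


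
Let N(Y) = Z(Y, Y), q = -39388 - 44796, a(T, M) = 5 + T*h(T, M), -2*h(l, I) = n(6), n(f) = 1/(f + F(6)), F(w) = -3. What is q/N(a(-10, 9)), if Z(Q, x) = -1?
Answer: 84184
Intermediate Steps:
n(f) = 1/(-3 + f) (n(f) = 1/(f - 3) = 1/(-3 + f))
h(l, I) = -⅙ (h(l, I) = -1/(2*(-3 + 6)) = -½/3 = -½*⅓ = -⅙)
a(T, M) = 5 - T/6 (a(T, M) = 5 + T*(-⅙) = 5 - T/6)
q = -84184
N(Y) = -1
q/N(a(-10, 9)) = -84184/(-1) = -84184*(-1) = 84184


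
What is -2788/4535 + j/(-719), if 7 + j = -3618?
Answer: 14434803/3260665 ≈ 4.4269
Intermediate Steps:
j = -3625 (j = -7 - 3618 = -3625)
-2788/4535 + j/(-719) = -2788/4535 - 3625/(-719) = -2788*1/4535 - 3625*(-1/719) = -2788/4535 + 3625/719 = 14434803/3260665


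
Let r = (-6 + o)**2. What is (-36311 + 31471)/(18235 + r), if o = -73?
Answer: -1210/6119 ≈ -0.19774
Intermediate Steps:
r = 6241 (r = (-6 - 73)**2 = (-79)**2 = 6241)
(-36311 + 31471)/(18235 + r) = (-36311 + 31471)/(18235 + 6241) = -4840/24476 = -4840*1/24476 = -1210/6119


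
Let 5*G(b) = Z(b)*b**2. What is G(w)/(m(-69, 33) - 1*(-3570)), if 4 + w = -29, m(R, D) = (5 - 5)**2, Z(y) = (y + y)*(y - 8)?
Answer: 491139/2975 ≈ 165.09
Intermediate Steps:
Z(y) = 2*y*(-8 + y) (Z(y) = (2*y)*(-8 + y) = 2*y*(-8 + y))
m(R, D) = 0 (m(R, D) = 0**2 = 0)
w = -33 (w = -4 - 29 = -33)
G(b) = 2*b**3*(-8 + b)/5 (G(b) = ((2*b*(-8 + b))*b**2)/5 = (2*b**3*(-8 + b))/5 = 2*b**3*(-8 + b)/5)
G(w)/(m(-69, 33) - 1*(-3570)) = ((2/5)*(-33)**3*(-8 - 33))/(0 - 1*(-3570)) = ((2/5)*(-35937)*(-41))/(0 + 3570) = (2946834/5)/3570 = (2946834/5)*(1/3570) = 491139/2975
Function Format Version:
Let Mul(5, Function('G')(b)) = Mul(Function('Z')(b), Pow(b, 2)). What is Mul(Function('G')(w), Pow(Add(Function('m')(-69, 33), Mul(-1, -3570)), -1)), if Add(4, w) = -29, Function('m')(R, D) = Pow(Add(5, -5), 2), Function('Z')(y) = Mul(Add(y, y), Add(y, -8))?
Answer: Rational(491139, 2975) ≈ 165.09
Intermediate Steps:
Function('Z')(y) = Mul(2, y, Add(-8, y)) (Function('Z')(y) = Mul(Mul(2, y), Add(-8, y)) = Mul(2, y, Add(-8, y)))
Function('m')(R, D) = 0 (Function('m')(R, D) = Pow(0, 2) = 0)
w = -33 (w = Add(-4, -29) = -33)
Function('G')(b) = Mul(Rational(2, 5), Pow(b, 3), Add(-8, b)) (Function('G')(b) = Mul(Rational(1, 5), Mul(Mul(2, b, Add(-8, b)), Pow(b, 2))) = Mul(Rational(1, 5), Mul(2, Pow(b, 3), Add(-8, b))) = Mul(Rational(2, 5), Pow(b, 3), Add(-8, b)))
Mul(Function('G')(w), Pow(Add(Function('m')(-69, 33), Mul(-1, -3570)), -1)) = Mul(Mul(Rational(2, 5), Pow(-33, 3), Add(-8, -33)), Pow(Add(0, Mul(-1, -3570)), -1)) = Mul(Mul(Rational(2, 5), -35937, -41), Pow(Add(0, 3570), -1)) = Mul(Rational(2946834, 5), Pow(3570, -1)) = Mul(Rational(2946834, 5), Rational(1, 3570)) = Rational(491139, 2975)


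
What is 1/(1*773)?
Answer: 1/773 ≈ 0.0012937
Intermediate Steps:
1/(1*773) = 1/773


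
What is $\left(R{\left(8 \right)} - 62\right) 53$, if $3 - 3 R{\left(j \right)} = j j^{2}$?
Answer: $- \frac{36835}{3} \approx -12278.0$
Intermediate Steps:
$R{\left(j \right)} = 1 - \frac{j^{3}}{3}$ ($R{\left(j \right)} = 1 - \frac{j j^{2}}{3} = 1 - \frac{j^{3}}{3}$)
$\left(R{\left(8 \right)} - 62\right) 53 = \left(\left(1 - \frac{8^{3}}{3}\right) - 62\right) 53 = \left(\left(1 - \frac{512}{3}\right) - 62\right) 53 = \left(- \frac{509}{3} - 62\right) 53 = \left(- \frac{695}{3}\right) 53 = - \frac{36835}{3}$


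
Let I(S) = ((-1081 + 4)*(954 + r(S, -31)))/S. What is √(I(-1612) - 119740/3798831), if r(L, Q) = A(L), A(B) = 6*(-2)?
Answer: √5899970603440713736482/3061857786 ≈ 25.086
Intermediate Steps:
A(B) = -12
r(L, Q) = -12
I(S) = -1014534/S (I(S) = ((-1081 + 4)*(954 - 12))/S = (-1077*942)/S = -1014534/S)
√(I(-1612) - 119740/3798831) = √(-1014534/(-1612) - 119740/3798831) = √(-1014534*(-1/1612) - 119740*1/3798831) = √(507267/806 - 119740/3798831) = √(1926925094437/3061857786) = √5899970603440713736482/3061857786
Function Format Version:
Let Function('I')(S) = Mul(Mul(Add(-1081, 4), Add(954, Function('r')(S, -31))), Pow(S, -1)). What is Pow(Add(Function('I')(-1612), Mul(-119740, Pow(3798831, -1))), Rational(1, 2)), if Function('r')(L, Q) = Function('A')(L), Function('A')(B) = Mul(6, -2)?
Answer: Mul(Rational(1, 3061857786), Pow(5899970603440713736482, Rational(1, 2))) ≈ 25.086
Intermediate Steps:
Function('A')(B) = -12
Function('r')(L, Q) = -12
Function('I')(S) = Mul(-1014534, Pow(S, -1)) (Function('I')(S) = Mul(Mul(Add(-1081, 4), Add(954, -12)), Pow(S, -1)) = Mul(Mul(-1077, 942), Pow(S, -1)) = Mul(-1014534, Pow(S, -1)))
Pow(Add(Function('I')(-1612), Mul(-119740, Pow(3798831, -1))), Rational(1, 2)) = Pow(Add(Mul(-1014534, Pow(-1612, -1)), Mul(-119740, Pow(3798831, -1))), Rational(1, 2)) = Pow(Add(Mul(-1014534, Rational(-1, 1612)), Mul(-119740, Rational(1, 3798831))), Rational(1, 2)) = Pow(Add(Rational(507267, 806), Rational(-119740, 3798831)), Rational(1, 2)) = Pow(Rational(1926925094437, 3061857786), Rational(1, 2)) = Mul(Rational(1, 3061857786), Pow(5899970603440713736482, Rational(1, 2)))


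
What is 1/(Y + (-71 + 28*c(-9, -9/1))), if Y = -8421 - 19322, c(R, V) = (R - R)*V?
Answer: -1/27814 ≈ -3.5953e-5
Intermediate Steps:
c(R, V) = 0 (c(R, V) = 0*V = 0)
Y = -27743
1/(Y + (-71 + 28*c(-9, -9/1))) = 1/(-27743 + (-71 + 28*0)) = 1/(-27743 + (-71 + 0)) = 1/(-27743 - 71) = 1/(-27814) = -1/27814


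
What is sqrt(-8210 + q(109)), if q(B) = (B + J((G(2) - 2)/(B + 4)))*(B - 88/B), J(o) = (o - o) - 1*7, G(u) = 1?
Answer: 2*sqrt(8392891)/109 ≈ 53.157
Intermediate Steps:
J(o) = -7 (J(o) = 0 - 7 = -7)
q(B) = (-7 + B)*(B - 88/B) (q(B) = (B - 7)*(B - 88/B) = (-7 + B)*(B - 88/B))
sqrt(-8210 + q(109)) = sqrt(-8210 + (-88 + 109**2 - 7*109 + 616/109)) = sqrt(-8210 + (-88 + 11881 - 763 + 616*(1/109))) = sqrt(-8210 + (-88 + 11881 - 763 + 616/109)) = sqrt(-8210 + 1202886/109) = sqrt(307996/109) = 2*sqrt(8392891)/109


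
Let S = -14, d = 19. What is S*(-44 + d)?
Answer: 350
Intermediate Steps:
S*(-44 + d) = -14*(-44 + 19) = -14*(-25) = 350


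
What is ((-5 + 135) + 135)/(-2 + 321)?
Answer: 265/319 ≈ 0.83072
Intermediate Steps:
((-5 + 135) + 135)/(-2 + 321) = (130 + 135)/319 = 265*(1/319) = 265/319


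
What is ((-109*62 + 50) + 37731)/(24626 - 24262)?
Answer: 31023/364 ≈ 85.228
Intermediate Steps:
((-109*62 + 50) + 37731)/(24626 - 24262) = ((-6758 + 50) + 37731)/364 = (-6708 + 37731)*(1/364) = 31023*(1/364) = 31023/364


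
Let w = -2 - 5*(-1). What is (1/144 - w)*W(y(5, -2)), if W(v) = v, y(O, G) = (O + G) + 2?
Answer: -2155/144 ≈ -14.965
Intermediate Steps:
y(O, G) = 2 + G + O (y(O, G) = (G + O) + 2 = 2 + G + O)
w = 3 (w = -2 + 5 = 3)
(1/144 - w)*W(y(5, -2)) = (1/144 - 1*3)*(2 - 2 + 5) = (1/144 - 3)*5 = -431/144*5 = -2155/144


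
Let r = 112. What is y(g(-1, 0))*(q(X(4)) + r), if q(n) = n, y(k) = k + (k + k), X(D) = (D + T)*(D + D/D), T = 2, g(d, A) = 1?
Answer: 426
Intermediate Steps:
X(D) = (1 + D)*(2 + D) (X(D) = (D + 2)*(D + D/D) = (2 + D)*(D + 1) = (2 + D)*(1 + D) = (1 + D)*(2 + D))
y(k) = 3*k (y(k) = k + 2*k = 3*k)
y(g(-1, 0))*(q(X(4)) + r) = (3*1)*((2 + 4**2 + 3*4) + 112) = 3*((2 + 16 + 12) + 112) = 3*(30 + 112) = 3*142 = 426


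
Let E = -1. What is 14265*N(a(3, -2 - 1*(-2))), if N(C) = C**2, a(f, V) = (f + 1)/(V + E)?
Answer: 228240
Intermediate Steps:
a(f, V) = (1 + f)/(-1 + V) (a(f, V) = (f + 1)/(V - 1) = (1 + f)/(-1 + V))
14265*N(a(3, -2 - 1*(-2))) = 14265*((1 + 3)/(-1 + (-2 - 1*(-2))))**2 = 14265*(4/(-1 + (-2 + 2)))**2 = 14265*(4/(-1 + 0))**2 = 14265*(4/(-1))**2 = 14265*(-1*4)**2 = 14265*(-4)**2 = 14265*16 = 228240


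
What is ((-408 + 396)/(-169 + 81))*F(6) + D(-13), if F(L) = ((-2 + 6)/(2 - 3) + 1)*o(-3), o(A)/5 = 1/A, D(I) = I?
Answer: -271/22 ≈ -12.318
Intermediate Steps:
o(A) = 5/A
F(L) = 5 (F(L) = ((-2 + 6)/(2 - 3) + 1)*(5/(-3)) = (4/(-1) + 1)*(5*(-⅓)) = (4*(-1) + 1)*(-5/3) = (-4 + 1)*(-5/3) = -3*(-5/3) = 5)
((-408 + 396)/(-169 + 81))*F(6) + D(-13) = ((-408 + 396)/(-169 + 81))*5 - 13 = -12/(-88)*5 - 13 = -12*(-1/88)*5 - 13 = (3/22)*5 - 13 = 15/22 - 13 = -271/22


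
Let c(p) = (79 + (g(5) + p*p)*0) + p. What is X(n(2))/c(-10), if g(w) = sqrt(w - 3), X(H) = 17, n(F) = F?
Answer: 17/69 ≈ 0.24638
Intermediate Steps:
g(w) = sqrt(-3 + w)
c(p) = 79 + p (c(p) = (79 + (sqrt(-3 + 5) + p*p)*0) + p = (79 + (sqrt(2) + p**2)*0) + p = (79 + 0) + p = 79 + p)
X(n(2))/c(-10) = 17/(79 - 10) = 17/69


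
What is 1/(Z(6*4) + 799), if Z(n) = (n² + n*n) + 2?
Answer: 1/1953 ≈ 0.00051203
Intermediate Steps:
Z(n) = 2 + 2*n² (Z(n) = (n² + n²) + 2 = 2*n² + 2 = 2 + 2*n²)
1/(Z(6*4) + 799) = 1/((2 + 2*(6*4)²) + 799) = 1/((2 + 2*24²) + 799) = 1/((2 + 2*576) + 799) = 1/((2 + 1152) + 799) = 1/(1154 + 799) = 1/1953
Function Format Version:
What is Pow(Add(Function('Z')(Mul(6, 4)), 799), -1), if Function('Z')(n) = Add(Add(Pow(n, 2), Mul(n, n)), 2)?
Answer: Rational(1, 1953) ≈ 0.00051203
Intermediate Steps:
Function('Z')(n) = Add(2, Mul(2, Pow(n, 2))) (Function('Z')(n) = Add(Add(Pow(n, 2), Pow(n, 2)), 2) = Add(Mul(2, Pow(n, 2)), 2) = Add(2, Mul(2, Pow(n, 2))))
Pow(Add(Function('Z')(Mul(6, 4)), 799), -1) = Pow(Add(Add(2, Mul(2, Pow(Mul(6, 4), 2))), 799), -1) = Pow(Add(Add(2, Mul(2, Pow(24, 2))), 799), -1) = Pow(Add(Add(2, Mul(2, 576)), 799), -1) = Pow(Add(Add(2, 1152), 799), -1) = Pow(Add(1154, 799), -1) = Pow(1953, -1) = Rational(1, 1953)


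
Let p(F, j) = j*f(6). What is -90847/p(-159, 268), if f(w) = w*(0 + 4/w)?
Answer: -90847/1072 ≈ -84.745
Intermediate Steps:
f(w) = 4 (f(w) = w*(4/w) = 4)
p(F, j) = 4*j (p(F, j) = j*4 = 4*j)
-90847/p(-159, 268) = -90847/(4*268) = -90847/1072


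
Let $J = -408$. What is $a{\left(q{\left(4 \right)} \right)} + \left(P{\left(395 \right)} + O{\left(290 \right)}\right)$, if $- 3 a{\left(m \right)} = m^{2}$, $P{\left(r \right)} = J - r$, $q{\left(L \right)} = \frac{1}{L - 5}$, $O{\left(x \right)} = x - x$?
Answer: $- \frac{2410}{3} \approx -803.33$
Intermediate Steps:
$O{\left(x \right)} = 0$
$q{\left(L \right)} = \frac{1}{-5 + L}$
$P{\left(r \right)} = -408 - r$
$a{\left(m \right)} = - \frac{m^{2}}{3}$
$a{\left(q{\left(4 \right)} \right)} + \left(P{\left(395 \right)} + O{\left(290 \right)}\right) = - \frac{\left(\frac{1}{-5 + 4}\right)^{2}}{3} + \left(\left(-408 - 395\right) + 0\right) = - \frac{\left(\frac{1}{-1}\right)^{2}}{3} + \left(\left(-408 - 395\right) + 0\right) = - \frac{\left(-1\right)^{2}}{3} + \left(-803 + 0\right) = \left(- \frac{1}{3}\right) 1 - 803 = - \frac{1}{3} - 803 = - \frac{2410}{3}$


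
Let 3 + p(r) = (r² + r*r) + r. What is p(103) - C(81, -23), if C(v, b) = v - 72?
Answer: 21309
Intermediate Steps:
p(r) = -3 + r + 2*r² (p(r) = -3 + ((r² + r*r) + r) = -3 + ((r² + r²) + r) = -3 + (2*r² + r) = -3 + (r + 2*r²) = -3 + r + 2*r²)
C(v, b) = -72 + v
p(103) - C(81, -23) = (-3 + 103 + 2*103²) - (-72 + 81) = (-3 + 103 + 2*10609) - 1*9 = (-3 + 103 + 21218) - 9 = 21318 - 9 = 21309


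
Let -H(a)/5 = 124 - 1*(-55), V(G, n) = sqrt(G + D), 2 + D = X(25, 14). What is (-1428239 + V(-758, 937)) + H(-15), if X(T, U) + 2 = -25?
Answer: -1429134 + I*sqrt(787) ≈ -1.4291e+6 + 28.054*I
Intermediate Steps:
X(T, U) = -27 (X(T, U) = -2 - 25 = -27)
D = -29 (D = -2 - 27 = -29)
V(G, n) = sqrt(-29 + G) (V(G, n) = sqrt(G - 29) = sqrt(-29 + G))
H(a) = -895 (H(a) = -5*(124 - 1*(-55)) = -5*(124 + 55) = -5*179 = -895)
(-1428239 + V(-758, 937)) + H(-15) = (-1428239 + sqrt(-29 - 758)) - 895 = (-1428239 + sqrt(-787)) - 895 = (-1428239 + I*sqrt(787)) - 895 = -1429134 + I*sqrt(787)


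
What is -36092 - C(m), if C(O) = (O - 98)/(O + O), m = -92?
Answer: -3320559/92 ≈ -36093.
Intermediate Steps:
C(O) = (-98 + O)/(2*O) (C(O) = (-98 + O)/((2*O)) = (-98 + O)*(1/(2*O)) = (-98 + O)/(2*O))
-36092 - C(m) = -36092 - (-98 - 92)/(2*(-92)) = -36092 - (-1)*(-190)/(2*92) = -36092 - 1*95/92 = -36092 - 95/92 = -3320559/92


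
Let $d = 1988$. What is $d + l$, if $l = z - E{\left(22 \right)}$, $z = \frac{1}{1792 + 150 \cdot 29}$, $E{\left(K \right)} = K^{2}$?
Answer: $\frac{9237569}{6142} \approx 1504.0$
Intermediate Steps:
$z = \frac{1}{6142}$ ($z = \frac{1}{1792 + 4350} = \frac{1}{6142} \approx 0.00016281$)
$l = - \frac{2972727}{6142}$ ($l = \frac{1}{6142} - 22^{2} = \frac{1}{6142} - 484 = - \frac{2972727}{6142} \approx -484.0$)
$d + l = 1988 - \frac{2972727}{6142} = \frac{9237569}{6142}$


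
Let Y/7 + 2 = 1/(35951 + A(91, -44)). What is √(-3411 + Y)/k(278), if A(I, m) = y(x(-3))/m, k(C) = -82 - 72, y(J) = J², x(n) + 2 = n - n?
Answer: -I*√88039277495/780780 ≈ -0.38002*I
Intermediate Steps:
x(n) = -2 (x(n) = -2 + (n - n) = -2 + 0 = -2)
k(C) = -154
A(I, m) = 4/m (A(I, m) = (-2)²/m = 4/m)
Y = -5536363/395460 (Y = -14 + 7/(35951 + 4/(-44)) = -14 + 7/(35951 + 4*(-1/44)) = -14 + 7/(35951 - 1/11) = -14 + 7/(395460/11) = -14 + 7*(11/395460) = -14 + 77/395460 = -5536363/395460 ≈ -14.000)
√(-3411 + Y)/k(278) = √(-3411 - 5536363/395460)/(-154) = √(-1354450423/395460)*(-1/154) = (I*√88039277495/5070)*(-1/154) = -I*√88039277495/780780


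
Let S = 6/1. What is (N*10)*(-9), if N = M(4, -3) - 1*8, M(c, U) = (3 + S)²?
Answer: -6570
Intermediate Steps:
S = 6 (S = 6*1 = 6)
M(c, U) = 81 (M(c, U) = (3 + 6)² = 9² = 81)
N = 73 (N = 81 - 1*8 = 81 - 8 = 73)
(N*10)*(-9) = (73*10)*(-9) = 730*(-9) = -6570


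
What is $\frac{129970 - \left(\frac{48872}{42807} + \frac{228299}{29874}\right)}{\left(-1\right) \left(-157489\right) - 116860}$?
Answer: $\frac{55398841351013}{17319009394674} \approx 3.1987$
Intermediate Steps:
$\frac{129970 - \left(\frac{48872}{42807} + \frac{228299}{29874}\right)}{\left(-1\right) \left(-157489\right) - 116860} = \frac{129970 - \frac{3744265807}{426272106}}{157489 - 116860} = \frac{129970 - \frac{3744265807}{426272106}}{40629} = \left(129970 - \frac{3744265807}{426272106}\right) \frac{1}{40629} = \frac{55398841351013}{426272106} \cdot \frac{1}{40629} = \frac{55398841351013}{17319009394674}$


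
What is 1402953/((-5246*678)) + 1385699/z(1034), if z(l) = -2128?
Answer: -58709798319/90105296 ≈ -651.57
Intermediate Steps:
1402953/((-5246*678)) + 1385699/z(1034) = 1402953/((-5246*678)) + 1385699/(-2128) = 1402953/(-3556788) + 1385699*(-1/2128) = 1402953*(-1/3556788) - 197957/304 = -467651/1185596 - 197957/304 = -58709798319/90105296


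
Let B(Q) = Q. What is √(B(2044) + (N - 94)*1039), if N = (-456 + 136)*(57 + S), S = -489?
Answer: √143535738 ≈ 11981.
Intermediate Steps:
N = 138240 (N = (-456 + 136)*(57 - 489) = -320*(-432) = 138240)
√(B(2044) + (N - 94)*1039) = √(2044 + (138240 - 94)*1039) = √(2044 + 138146*1039) = √(2044 + 143533694) = √143535738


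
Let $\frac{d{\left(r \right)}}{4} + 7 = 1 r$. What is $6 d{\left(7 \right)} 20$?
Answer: $0$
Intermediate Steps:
$d{\left(r \right)} = -28 + 4 r$ ($d{\left(r \right)} = -28 + 4 \cdot 1 r = -28 + 4 r$)
$6 d{\left(7 \right)} 20 = 6 \left(-28 + 4 \cdot 7\right) 20 = 6 \left(-28 + 28\right) 20 = 6 \cdot 0 \cdot 20 = 0 \cdot 20 = 0$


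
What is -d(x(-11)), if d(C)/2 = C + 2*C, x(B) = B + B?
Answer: 132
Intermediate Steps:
x(B) = 2*B
d(C) = 6*C (d(C) = 2*(C + 2*C) = 2*(3*C) = 6*C)
-d(x(-11)) = -6*2*(-11) = -6*(-22) = -1*(-132) = 132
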